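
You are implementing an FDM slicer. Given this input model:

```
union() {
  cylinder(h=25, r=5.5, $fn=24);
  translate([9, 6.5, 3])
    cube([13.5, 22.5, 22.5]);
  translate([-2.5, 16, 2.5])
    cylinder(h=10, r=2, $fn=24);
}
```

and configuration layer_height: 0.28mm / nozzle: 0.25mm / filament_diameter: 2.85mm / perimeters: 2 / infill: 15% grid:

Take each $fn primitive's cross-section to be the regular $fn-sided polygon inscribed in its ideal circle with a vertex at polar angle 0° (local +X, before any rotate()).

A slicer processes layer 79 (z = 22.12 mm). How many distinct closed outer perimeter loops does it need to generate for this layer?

2

At z = 22.12 mm: the r=5.5 cylinder contributes a regular 24-gon of circumradius 5.5; the 13.5×22.5 cube at (9, 6.5) contributes its full rectangle; the cylinder at (-2.5, 16) is absent (z outside [2.5, 12.5]); Combining (union): the 2 present regions are separate (no shared area or edge), so areas and boundary lengths simply add and each stays a separate island — 2 connected regions. The result has 2 disconnected regions.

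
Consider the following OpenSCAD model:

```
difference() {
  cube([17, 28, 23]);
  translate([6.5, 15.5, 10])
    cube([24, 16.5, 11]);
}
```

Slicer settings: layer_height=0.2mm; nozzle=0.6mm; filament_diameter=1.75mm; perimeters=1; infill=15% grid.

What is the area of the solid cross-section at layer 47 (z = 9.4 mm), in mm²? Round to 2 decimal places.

476.00 mm²

At z = 9.4 mm: the 17×28 cube contributes its full rectangle (area 476.00 mm²); the cube at (6.5, 15.5) does not reach this height (z outside [10, 21]); Subtracting the remaining from the first: none of the subtracted shapes is present at this height, so the 17×28 cube is unchanged — area = 476.00 mm². Overall, the cross-section is a single solid region. Net area = 476.00 mm².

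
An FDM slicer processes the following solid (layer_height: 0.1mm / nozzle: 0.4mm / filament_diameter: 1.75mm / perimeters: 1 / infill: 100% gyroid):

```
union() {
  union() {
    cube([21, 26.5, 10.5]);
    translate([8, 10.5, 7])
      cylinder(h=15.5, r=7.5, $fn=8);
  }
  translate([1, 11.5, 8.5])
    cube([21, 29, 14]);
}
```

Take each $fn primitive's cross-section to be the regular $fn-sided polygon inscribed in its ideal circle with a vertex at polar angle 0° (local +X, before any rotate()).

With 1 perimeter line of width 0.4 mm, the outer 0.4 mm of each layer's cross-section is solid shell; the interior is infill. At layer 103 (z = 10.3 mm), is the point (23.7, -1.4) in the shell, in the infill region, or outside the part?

At z = 10.3 mm: the cube is present — its section is the full 21×26.5 rectangle; the cylinder at (8, 10.5): section is a regular 8-gon, circumradius r=7.5; Taking the union: the r=7.5 cylinder at (8, 10.5) lies entirely inside the 21×26.5 cube, so the union is just the 21×26.5 cube — 1 connected region; the cube at (1, 11.5) (footprint 21×29) is included at this height; Taking the union: the regions partially overlap (shared area 300.00 mm²), so overlapping operands fuse into one piece — 1 connected region. Overall, the cross-section is a single solid region. The nearest boundary edge runs (21.00, 11.50)→(21.00, 0.00); distance from the point to it = 3.04 mm. The point is not inside any of the regions above, so it lies outside the cross-section (3.04 mm from the nearest boundary).

outside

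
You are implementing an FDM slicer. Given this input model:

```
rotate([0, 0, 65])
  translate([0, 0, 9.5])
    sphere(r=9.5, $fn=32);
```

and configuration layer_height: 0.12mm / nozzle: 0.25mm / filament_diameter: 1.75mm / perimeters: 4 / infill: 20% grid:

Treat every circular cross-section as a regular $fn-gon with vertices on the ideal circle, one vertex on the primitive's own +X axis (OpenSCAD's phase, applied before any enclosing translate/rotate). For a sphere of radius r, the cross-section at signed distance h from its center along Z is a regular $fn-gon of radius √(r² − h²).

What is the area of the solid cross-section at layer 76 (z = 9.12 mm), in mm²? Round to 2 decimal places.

281.26 mm²

At z = 9.12 mm: the sphere: section is a regular 32-gon, circumradius = √(r²−h²) = √(9.5²−0.38²) = 9.492 (area = (32/2)·9.492²·sin(360°/32) = 281.26 mm²); (whole slice rotated 65° about Z — lengths, areas and connectivity unchanged). Overall, the cross-section is a single solid region. Net area = 281.26 mm².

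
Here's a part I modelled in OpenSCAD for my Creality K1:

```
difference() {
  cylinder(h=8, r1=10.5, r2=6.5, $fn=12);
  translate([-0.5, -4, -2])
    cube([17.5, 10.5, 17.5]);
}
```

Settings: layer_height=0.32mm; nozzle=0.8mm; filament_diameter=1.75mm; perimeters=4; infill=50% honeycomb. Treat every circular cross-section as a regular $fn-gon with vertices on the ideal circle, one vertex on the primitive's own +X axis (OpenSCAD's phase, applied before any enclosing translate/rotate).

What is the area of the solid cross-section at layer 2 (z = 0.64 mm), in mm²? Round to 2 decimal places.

207.29 mm²

At z = 0.64 mm: the cone (r1=10.5→r2=6.5) has section circumradius 10.180 here — a regular 12-gon (area = (12/2)·10.180²·sin(360°/12) = 310.90 mm²); the cube at (-0.5, -4) is present — its section is the full 17.5×10.5 rectangle (area 183.75 mm²); Subtracting the remaining from the first: starting from the cone (310.90 mm²), the 17.5×10.5 cube at (-0.5, -4) partially overlaps it — only the 103.61 mm² overlap (of its 183.75 mm²) is removed, clipping the outline — area = 207.29 mm². Overall, the cross-section is a single solid region. Net area = 207.29 mm².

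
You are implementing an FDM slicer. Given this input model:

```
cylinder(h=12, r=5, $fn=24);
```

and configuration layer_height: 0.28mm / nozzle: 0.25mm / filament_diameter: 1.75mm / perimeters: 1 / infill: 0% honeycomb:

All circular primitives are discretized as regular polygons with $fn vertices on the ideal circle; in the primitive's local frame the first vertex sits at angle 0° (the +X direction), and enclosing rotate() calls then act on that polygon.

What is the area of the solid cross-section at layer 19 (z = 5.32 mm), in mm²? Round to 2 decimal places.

77.65 mm²

At z = 5.32 mm: the r=5 cylinder contributes a regular 24-gon of circumradius 5 (area = (24/2)·5.000²·sin(360°/24) = 77.65 mm²). Overall, the cross-section is a single solid region. Net area = 77.65 mm².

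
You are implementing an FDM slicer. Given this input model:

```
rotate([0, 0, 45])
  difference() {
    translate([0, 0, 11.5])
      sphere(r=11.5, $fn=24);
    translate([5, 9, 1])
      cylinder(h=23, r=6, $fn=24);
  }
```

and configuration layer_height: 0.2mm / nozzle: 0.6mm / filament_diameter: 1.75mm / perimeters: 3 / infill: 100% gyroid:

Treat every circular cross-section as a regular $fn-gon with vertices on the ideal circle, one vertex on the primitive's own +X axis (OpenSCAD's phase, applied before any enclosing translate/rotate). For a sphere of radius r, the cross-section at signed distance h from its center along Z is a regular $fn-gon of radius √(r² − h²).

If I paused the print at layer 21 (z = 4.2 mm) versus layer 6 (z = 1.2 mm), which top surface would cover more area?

Layer 21 (z = 4.2): the r=11.5 sphere slices to a regular 24-gon of circumradius 8.886 (√(r²−h²) with h=7.3 from center) (area = (24/2)·8.886²·sin(360°/24) = 245.24 mm²); the r=6 cylinder at (5, 9) contributes a regular 24-gon of circumradius 6 (area = (24/2)·6.000²·sin(360°/24) = 111.81 mm²); Subtracting the remaining from the first: starting from the r=11.5 sphere (245.24 mm²), the r=6 cylinder at (5, 9) partially overlaps it — only the 32.10 mm² overlap (of its 111.81 mm²) is removed, clipping the outline — area = 213.14 mm²; (rotated 45° about Z; rotation is an isometry so areas/perimeters/island counts are preserved). So its area = 213.14 mm². Layer 6 (z = 1.2): the sphere: section is a regular 24-gon, circumradius = √(r²−h²) = √(11.5²−10.3²) = 5.115 (area = (24/2)·5.115²·sin(360°/24) = 81.25 mm²); the r=6 cylinder at (5, 9) contributes a regular 24-gon of circumradius 6 (area = (24/2)·6.000²·sin(360°/24) = 111.81 mm²); Subtracting the remaining from the first: starting from the r=11.5 sphere (81.25 mm²), the r=6 cylinder at (5, 9) partially overlaps it — only the 2.04 mm² overlap (of its 111.81 mm²) is removed, clipping the outline — area = 79.21 mm²; (rotated 45° about Z; rotation is an isometry so areas/perimeters/island counts are preserved). So its area = 79.21 mm². Layer 21 is larger (213.14 vs 79.21 mm²).

layer 21 (z = 4.2 mm)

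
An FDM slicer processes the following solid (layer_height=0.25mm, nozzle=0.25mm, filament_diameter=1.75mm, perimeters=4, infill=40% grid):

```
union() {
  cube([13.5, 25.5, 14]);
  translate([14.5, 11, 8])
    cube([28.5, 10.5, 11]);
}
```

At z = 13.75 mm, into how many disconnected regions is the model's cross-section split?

2

At z = 13.75 mm: the cube (footprint 13.5×25.5) is included at this height; the cube at (14.5, 11) (footprint 28.5×10.5) is included at this height; Taking the union: the 2 present regions are separate (no shared area or edge), so areas and boundary lengths simply add and each stays a separate island — 2 connected regions. The result has 2 disconnected regions.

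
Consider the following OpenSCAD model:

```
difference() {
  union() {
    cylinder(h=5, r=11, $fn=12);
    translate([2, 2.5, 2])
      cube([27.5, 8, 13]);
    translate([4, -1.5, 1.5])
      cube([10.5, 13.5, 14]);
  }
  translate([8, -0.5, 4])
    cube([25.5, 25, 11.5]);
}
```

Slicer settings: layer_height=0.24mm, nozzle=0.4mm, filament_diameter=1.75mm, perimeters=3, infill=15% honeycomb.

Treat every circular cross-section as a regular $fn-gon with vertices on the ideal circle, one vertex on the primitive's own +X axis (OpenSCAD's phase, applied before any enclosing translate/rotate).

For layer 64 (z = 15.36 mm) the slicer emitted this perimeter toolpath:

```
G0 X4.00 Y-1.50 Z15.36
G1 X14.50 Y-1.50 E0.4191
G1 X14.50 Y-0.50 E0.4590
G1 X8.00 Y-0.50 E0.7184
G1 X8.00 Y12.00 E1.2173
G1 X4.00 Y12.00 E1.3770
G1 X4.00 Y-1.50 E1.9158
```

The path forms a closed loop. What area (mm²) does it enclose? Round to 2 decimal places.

60.50 mm²

Apply the shoelace formula to the sequence of (X, Y) vertices; enclosed area = 60.50 mm².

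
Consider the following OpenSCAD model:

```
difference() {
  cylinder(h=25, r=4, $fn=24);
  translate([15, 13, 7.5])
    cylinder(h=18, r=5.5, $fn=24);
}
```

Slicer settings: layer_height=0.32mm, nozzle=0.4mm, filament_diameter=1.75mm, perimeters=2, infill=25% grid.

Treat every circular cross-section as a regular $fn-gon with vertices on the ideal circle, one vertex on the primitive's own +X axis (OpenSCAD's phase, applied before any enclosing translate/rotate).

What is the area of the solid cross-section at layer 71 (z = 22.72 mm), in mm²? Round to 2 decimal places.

At z = 22.72 mm: the r=4 cylinder gives a regular 24-gon of circumradius 4 (constant along its height) (area = (24/2)·4.000²·sin(360°/24) = 49.69 mm²); the cylinder at (15, 13): section is a regular 24-gon, circumradius r=5.5 (area = (24/2)·5.500²·sin(360°/24) = 93.95 mm²); Taking the first minus the rest: starting from the r=4 cylinder (49.69 mm²), the r=5.5 cylinder at (15, 13) misses the remaining region (no effect) — area = 49.69 mm². Overall, the cross-section is a single solid region. Net area = 49.69 mm².

49.69 mm²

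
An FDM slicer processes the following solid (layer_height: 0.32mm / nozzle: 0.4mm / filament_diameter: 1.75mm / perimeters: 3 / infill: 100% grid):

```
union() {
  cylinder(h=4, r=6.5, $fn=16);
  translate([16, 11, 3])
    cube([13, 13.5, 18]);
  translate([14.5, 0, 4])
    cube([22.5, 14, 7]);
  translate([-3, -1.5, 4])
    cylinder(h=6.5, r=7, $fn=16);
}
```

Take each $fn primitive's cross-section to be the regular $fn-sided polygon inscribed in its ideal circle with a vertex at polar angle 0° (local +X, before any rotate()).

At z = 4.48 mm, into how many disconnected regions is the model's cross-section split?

2

At z = 4.48 mm: the cylinder is not intersected at this z (z outside [0, 4]); the cube at (16, 11) (footprint 13×13.5) is included at this height; the cube at (14.5, 0) is present — its section is the full 22.5×14 rectangle; the r=7 cylinder at (-3, -1.5) contributes a regular 16-gon of circumradius 7; Taking the union: the regions partially overlap (shared area 39.00 mm²), so overlapping operands fuse into one piece — 2 connected regions. The result has 2 disconnected regions.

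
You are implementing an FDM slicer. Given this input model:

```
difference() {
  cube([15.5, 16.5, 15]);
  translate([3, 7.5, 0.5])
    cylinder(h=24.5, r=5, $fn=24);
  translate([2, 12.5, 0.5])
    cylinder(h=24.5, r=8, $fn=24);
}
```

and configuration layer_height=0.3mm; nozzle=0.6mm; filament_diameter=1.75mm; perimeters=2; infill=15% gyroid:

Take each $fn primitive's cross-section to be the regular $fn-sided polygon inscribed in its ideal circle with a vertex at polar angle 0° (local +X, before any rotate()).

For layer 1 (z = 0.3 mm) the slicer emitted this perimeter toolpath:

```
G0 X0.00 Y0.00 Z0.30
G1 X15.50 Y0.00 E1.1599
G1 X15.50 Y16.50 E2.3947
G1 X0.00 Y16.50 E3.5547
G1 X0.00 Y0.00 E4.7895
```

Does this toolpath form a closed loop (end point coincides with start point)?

yes

Start point (G0): (0.00, 0.00). End point (last G1): the path returns to the start — closed.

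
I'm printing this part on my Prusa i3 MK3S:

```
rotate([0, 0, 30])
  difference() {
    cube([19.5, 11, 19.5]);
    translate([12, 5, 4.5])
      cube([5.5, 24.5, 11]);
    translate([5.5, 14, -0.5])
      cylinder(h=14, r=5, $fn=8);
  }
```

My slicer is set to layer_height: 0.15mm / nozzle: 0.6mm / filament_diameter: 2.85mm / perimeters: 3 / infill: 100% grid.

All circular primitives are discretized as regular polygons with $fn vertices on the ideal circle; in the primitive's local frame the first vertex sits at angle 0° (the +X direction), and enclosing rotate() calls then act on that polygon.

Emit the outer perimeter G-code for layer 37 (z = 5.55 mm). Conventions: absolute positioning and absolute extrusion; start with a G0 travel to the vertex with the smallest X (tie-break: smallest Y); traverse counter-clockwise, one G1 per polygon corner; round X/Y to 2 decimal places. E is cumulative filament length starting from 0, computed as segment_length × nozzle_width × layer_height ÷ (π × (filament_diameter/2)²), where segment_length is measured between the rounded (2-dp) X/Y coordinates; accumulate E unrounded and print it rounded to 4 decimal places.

G0 X-5.50 Y9.53 Z5.55
G1 X0.00 Y0.00 E0.1552
G1 X16.89 Y9.75 E0.4304
G1 X11.39 Y19.28 E0.5856
G1 X9.66 Y18.28 E0.6138
G1 X12.66 Y13.08 E0.6985
G1 X7.89 Y10.33 E0.7762
G1 X4.89 Y15.53 E0.8609
G1 X2.52 Y14.15 E0.8995
G1 X2.59 Y13.58 E0.9077
G1 X0.26 Y10.54 E0.9617
G1 X-3.53 Y10.04 E1.0156
G1 X-3.99 Y10.40 E1.0239
G1 X-5.50 Y9.53 E1.0484

At z = 5.55 mm: the 19.5×11 cube contributes its full rectangle; the cube at (12, 5) (footprint 5.5×24.5) is included at this height; the r=5 cylinder at (5.5, 14) gives a regular 8-gon of circumradius 5 (constant along its height); After the difference (first − rest): starting from the 19.5×11 cube, the 5.5×24.5 cube at (12, 5) partially overlaps it — only the 33.00 mm² overlap (of its 134.75 mm²) is removed, clipping the outline; the r=5 cylinder at (5.5, 14) partially overlaps it — only the 9.08 mm² overlap (of its 70.71 mm²) is removed, clipping the outline — 1 connected region; (whole slice rotated 30° about Z — lengths, areas and connectivity unchanged). The outline is a single polygon with 13 vertices. Extrusion per mm of travel: 0.6 × 0.15 / (π × 1.425²) = 0.014108. Accumulating E over each segment gives final E = 1.0484.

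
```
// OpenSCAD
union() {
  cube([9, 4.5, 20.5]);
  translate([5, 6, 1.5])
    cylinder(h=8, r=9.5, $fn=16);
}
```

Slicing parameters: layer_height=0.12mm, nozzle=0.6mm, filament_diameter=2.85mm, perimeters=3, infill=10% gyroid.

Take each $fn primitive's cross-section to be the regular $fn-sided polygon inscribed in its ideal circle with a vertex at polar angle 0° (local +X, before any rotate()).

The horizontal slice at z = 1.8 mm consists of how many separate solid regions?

1

At z = 1.8 mm: the cube (footprint 9×4.5) is included at this height; the cylinder at (5, 6): section is a regular 16-gon, circumradius r=9.5; Merging all regions: the 9×4.5 cube lies entirely inside the r=9.5 cylinder at (5, 6), so the union is just the r=9.5 cylinder at (5, 6) — 1 connected region. The result has 1 disconnected region.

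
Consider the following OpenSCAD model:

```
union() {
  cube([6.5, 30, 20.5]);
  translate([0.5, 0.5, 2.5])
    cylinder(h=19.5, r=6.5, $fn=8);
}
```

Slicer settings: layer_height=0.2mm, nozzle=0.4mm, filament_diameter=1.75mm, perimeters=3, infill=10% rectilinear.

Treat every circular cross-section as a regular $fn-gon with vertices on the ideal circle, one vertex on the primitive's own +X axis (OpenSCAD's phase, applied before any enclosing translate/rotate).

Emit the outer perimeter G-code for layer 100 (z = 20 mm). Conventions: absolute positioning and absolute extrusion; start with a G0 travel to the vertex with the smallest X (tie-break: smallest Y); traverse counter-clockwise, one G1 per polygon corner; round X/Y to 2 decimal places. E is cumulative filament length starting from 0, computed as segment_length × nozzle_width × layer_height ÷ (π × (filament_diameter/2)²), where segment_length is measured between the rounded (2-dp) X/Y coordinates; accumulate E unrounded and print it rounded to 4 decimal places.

At z = 20 mm: the cube (footprint 6.5×30) is included at this height; the r=6.5 cylinder at (0.5, 0.5) contributes a regular 8-gon of circumradius 6.5; Combining (union): the regions partially overlap (shared area 36.02 mm²), so overlapping operands fuse into one piece — 1 connected region. The outline is a single polygon with 10 vertices. Extrusion per mm of travel: 0.4 × 0.2 / (π × 0.875²) = 0.033260. Accumulating E over each segment gives final E = 2.9478.

G0 X-6.00 Y0.50 Z20.00
G1 X-4.10 Y-4.10 E0.1655
G1 X0.50 Y-6.00 E0.3311
G1 X5.10 Y-4.10 E0.4966
G1 X7.00 Y0.50 E0.6621
G1 X6.50 Y1.71 E0.7057
G1 X6.50 Y30.00 E1.6466
G1 X0.00 Y30.00 E1.8628
G1 X0.00 Y6.79 E2.6348
G1 X-4.10 Y5.10 E2.7823
G1 X-6.00 Y0.50 E2.9478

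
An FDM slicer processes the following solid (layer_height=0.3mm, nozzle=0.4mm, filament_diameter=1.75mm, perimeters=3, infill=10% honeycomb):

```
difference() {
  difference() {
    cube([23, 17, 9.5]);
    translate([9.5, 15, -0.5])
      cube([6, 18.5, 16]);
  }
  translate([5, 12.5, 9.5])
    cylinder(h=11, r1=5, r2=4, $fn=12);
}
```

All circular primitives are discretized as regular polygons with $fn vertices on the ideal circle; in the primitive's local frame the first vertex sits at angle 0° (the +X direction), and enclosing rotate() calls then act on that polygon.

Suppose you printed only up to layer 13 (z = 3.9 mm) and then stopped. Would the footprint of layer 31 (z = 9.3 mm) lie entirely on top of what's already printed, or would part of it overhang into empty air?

Compare the two slices. At z = 3.9: the cube (footprint 23×17) is included at this height (area 391.00 mm²); the cube at (9.5, 15) is present — its section is the full 6×18.5 rectangle (area 111.00 mm²); After the difference (first − rest): starting from the 23×17 cube (391.00 mm²), the 6×18.5 cube at (9.5, 15) partially overlaps it — only the 12.00 mm² overlap (of its 111.00 mm²) is removed, clipping the outline — area = 379.00 mm²; the cone at (5, 12.5) is not intersected at this z (z outside [9.5, 20.5]); Subtracting the remaining from the first: none of the subtracted shapes is present at this height, so that combined region is unchanged — area = 379.00 mm². At z = 9.3: the cube (footprint 23×17) is included at this height (area 391.00 mm²); the cube at (9.5, 15) (footprint 6×18.5) is included at this height (area 111.00 mm²); Subtracting the remaining from the first: starting from the 23×17 cube (391.00 mm²), the 6×18.5 cube at (9.5, 15) partially overlaps it — only the 12.00 mm² overlap (of its 111.00 mm²) is removed, clipping the outline — area = 379.00 mm²; the cone at (5, 12.5) is absent (z outside [9.5, 20.5]); Taking the first minus the rest: none of the subtracted shapes is present at this height, so that combined region is unchanged — area = 379.00 mm². Checking containment: the cross-section at z = 9.3 is a subset of the cross-section at z = 3.9.

entirely on top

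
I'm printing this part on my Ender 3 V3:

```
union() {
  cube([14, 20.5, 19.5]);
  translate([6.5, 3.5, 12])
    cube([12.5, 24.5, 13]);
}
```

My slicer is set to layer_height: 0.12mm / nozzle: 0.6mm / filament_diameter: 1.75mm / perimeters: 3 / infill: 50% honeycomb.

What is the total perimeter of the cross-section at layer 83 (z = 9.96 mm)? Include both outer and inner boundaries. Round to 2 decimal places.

At z = 9.96 mm: the cube (footprint 14×20.5) is included at this height (perimeter 69.00 mm); the cube at (6.5, 3.5) is absent (z outside [12, 25]); Combining (union): only the 14×20.5 cube is present, so the union is just that shape — boundary = 69.00 mm. Overall, the cross-section is a single solid region. Total boundary length (outer) = 69.00 mm.

69.00 mm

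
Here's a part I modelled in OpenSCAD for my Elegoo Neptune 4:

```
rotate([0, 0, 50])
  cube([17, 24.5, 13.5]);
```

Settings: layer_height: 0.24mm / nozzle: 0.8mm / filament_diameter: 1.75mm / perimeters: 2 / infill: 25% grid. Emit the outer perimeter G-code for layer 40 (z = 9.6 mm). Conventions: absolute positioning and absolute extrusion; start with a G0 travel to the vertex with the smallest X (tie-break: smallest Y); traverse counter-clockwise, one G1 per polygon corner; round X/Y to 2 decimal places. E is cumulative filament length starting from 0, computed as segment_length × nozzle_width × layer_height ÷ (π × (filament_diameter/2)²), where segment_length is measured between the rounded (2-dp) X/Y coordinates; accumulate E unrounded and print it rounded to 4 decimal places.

G0 X-18.77 Y15.75 Z9.60
G1 X0.00 Y0.00 E1.9559
G1 X10.93 Y13.02 E3.3129
G1 X-7.84 Y28.77 E5.2688
G1 X-18.77 Y15.75 E6.6258

At z = 9.6 mm: the cube (footprint 17×24.5) is included at this height; (rotated 50° about Z; rotation is an isometry so areas/perimeters/island counts are preserved). The outline is a single polygon with 4 vertices. Extrusion per mm of travel: 0.8 × 0.24 / (π × 0.875²) = 0.079824. Accumulating E over each segment gives final E = 6.6258.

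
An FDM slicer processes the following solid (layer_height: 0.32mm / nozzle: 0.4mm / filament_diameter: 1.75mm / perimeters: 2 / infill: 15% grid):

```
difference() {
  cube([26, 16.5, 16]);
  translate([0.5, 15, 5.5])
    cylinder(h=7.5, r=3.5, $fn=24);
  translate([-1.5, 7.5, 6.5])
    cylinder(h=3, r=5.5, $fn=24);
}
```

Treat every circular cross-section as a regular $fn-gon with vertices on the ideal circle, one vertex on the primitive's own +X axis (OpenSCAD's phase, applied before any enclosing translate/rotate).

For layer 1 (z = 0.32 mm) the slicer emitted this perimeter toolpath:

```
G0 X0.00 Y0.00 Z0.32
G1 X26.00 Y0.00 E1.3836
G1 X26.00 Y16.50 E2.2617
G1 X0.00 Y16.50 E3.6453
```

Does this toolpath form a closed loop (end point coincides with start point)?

Start point (G0): (0.00, 0.00). End point (last G1): the path does not return to the start — open.

no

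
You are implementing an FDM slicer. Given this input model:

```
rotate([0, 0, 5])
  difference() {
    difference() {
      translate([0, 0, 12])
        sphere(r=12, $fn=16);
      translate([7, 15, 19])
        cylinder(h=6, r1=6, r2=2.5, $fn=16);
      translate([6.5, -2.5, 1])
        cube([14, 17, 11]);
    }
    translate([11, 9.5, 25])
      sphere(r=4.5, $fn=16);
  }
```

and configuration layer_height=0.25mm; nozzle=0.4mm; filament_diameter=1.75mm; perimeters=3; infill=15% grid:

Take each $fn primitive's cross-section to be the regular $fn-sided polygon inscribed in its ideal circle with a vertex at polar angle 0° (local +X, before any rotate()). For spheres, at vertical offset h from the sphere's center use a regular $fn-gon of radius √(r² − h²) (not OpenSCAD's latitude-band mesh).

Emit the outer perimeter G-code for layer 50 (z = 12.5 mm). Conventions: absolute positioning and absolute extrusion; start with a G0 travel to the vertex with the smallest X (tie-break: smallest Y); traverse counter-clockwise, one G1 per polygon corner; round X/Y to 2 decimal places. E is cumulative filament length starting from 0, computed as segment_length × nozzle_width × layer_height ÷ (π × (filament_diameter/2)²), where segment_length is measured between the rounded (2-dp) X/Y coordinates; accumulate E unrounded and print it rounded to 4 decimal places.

At z = 12.5 mm: the sphere: section is a regular 16-gon, circumradius = √(r²−h²) = √(12²−0.5²) = 11.990; the cone at (7, 15) is absent (z outside [19, 25]); the cube at (6.5, -2.5) does not reach this height (z outside [1, 12]); Subtracting the remaining from the first: none of the subtracted shapes is present at this height, so the r=12 sphere is unchanged — 1 connected region; the sphere at (11, 9.5) is absent (|z−center|=12.500 > r=4.5); Taking the first minus the rest: none of the subtracted shapes is present at this height, so the result so far is unchanged — 1 connected region; (rotated 5° about Z; rotation is an isometry so areas/perimeters/island counts are preserved). The outline is a single polygon with 16 vertices. Extrusion per mm of travel: 0.4 × 0.25 / (π × 0.875²) = 0.041575. Accumulating E over each segment gives final E = 3.1111.

G0 X-11.94 Y-1.04 Z12.50
G1 X-10.63 Y-5.54 E0.1949
G1 X-7.71 Y-9.18 E0.3889
G1 X-3.61 Y-11.43 E0.5833
G1 X1.04 Y-11.94 E0.7778
G1 X5.54 Y-10.63 E0.9726
G1 X9.18 Y-7.71 E1.1667
G1 X11.43 Y-3.61 E1.3611
G1 X11.94 Y1.04 E1.5556
G1 X10.63 Y5.54 E1.7504
G1 X7.71 Y9.18 E1.9444
G1 X3.61 Y11.43 E2.1389
G1 X-1.04 Y11.94 E2.3334
G1 X-5.54 Y10.63 E2.5282
G1 X-9.18 Y7.71 E2.7222
G1 X-11.43 Y3.61 E2.9167
G1 X-11.94 Y-1.04 E3.1111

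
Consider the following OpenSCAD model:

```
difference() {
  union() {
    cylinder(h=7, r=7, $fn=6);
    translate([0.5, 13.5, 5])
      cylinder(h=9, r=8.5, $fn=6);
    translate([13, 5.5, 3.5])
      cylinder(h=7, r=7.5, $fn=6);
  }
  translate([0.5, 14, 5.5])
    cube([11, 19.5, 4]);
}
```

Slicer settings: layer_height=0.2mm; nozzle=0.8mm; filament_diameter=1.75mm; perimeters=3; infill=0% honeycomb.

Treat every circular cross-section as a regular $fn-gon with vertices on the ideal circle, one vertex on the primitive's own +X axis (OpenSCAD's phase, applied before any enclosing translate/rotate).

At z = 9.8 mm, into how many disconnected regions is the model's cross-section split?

At z = 9.8 mm: the cylinder is absent (z outside [0, 7]); the r=8.5 cylinder at (0.5, 13.5) contributes a regular 6-gon of circumradius 8.5; the r=7.5 cylinder at (13, 5.5) contributes a regular 6-gon of circumradius 7.5; Taking the union: the 2 present regions are separate (no shared area or edge), so areas and boundary lengths simply add and each stays a separate island — 2 connected regions; the cube at (0.5, 14) is absent (z outside [5.5, 9.5]); Subtracting the remaining from the first: none of the subtracted shapes is present at this height, so the result so far is unchanged — 2 connected regions. The result has 2 disconnected regions.

2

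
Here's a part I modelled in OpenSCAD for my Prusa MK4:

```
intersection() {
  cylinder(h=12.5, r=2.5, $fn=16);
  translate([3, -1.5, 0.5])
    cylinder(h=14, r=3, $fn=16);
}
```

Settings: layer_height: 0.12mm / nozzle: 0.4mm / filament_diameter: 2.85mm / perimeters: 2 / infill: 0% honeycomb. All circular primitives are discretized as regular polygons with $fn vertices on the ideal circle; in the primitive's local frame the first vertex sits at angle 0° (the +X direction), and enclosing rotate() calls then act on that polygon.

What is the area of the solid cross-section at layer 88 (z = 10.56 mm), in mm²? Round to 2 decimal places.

At z = 10.56 mm: the r=2.5 cylinder contributes a regular 16-gon of circumradius 2.5 (area = (16/2)·2.500²·sin(360°/16) = 19.13 mm²); the r=3 cylinder at (3, -1.5) contributes a regular 16-gon of circumradius 3 (area = (16/2)·3.000²·sin(360°/16) = 27.55 mm²); After intersecting: the r=3 cylinder at (3, -1.5) partially overlaps the r=2.5 cylinder; clipping to the common part keeps 6.13 mm² — area = 6.13 mm². Overall, the cross-section is a single solid region. Net area = 6.13 mm².

6.13 mm²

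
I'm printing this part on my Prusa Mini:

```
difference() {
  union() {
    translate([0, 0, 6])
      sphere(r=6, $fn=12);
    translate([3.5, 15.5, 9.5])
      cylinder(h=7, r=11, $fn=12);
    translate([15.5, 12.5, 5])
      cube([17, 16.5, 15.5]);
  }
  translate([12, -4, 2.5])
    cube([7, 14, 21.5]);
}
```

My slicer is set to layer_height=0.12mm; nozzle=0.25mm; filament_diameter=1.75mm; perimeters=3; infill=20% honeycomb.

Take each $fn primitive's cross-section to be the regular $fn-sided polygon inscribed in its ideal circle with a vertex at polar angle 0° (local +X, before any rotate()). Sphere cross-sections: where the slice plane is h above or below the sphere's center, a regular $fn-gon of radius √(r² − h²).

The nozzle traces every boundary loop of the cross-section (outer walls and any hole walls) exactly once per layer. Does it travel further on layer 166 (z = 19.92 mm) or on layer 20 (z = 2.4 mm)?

layer 166 (z = 19.92 mm)

Layer 166 (z = 19.92): the sphere is absent (|z−center|=13.920 > r=6); the cylinder at (3.5, 15.5) is absent (z outside [9.5, 16.5]); the cube at (15.5, 12.5) (footprint 17×16.5) is included at this height (perimeter 67.00 mm); Taking the union: only the 17×16.5 cube at (15.5, 12.5) is present, so the union is just that shape — boundary = 67.00 mm; the cube at (12, -4) is present — its section is the full 7×14 rectangle (perimeter 42.00 mm); After the difference (first − rest): starting from that combined region, the 7×14 cube at (12, -4) misses the remaining region (no effect) — boundary = 67.00 mm. So its perimeter = 67.00 mm. Layer 20 (z = 2.4): the r=6 sphere contributes a regular 12-gon of circumradius √(6²−3.6²) = 4.800 (perimeter = 2·12·4.800·sin(180°/12) = 29.82 mm); the cylinder at (3.5, 15.5) does not reach this height (z outside [9.5, 16.5]); the cube at (15.5, 12.5) does not reach this height (z outside [5, 20.5]); Taking the union: only the r=6 sphere is present, so the union is just that shape — boundary = 29.82 mm; the cube at (12, -4) is absent (z outside [2.5, 24]); Taking the first minus the rest: none of the subtracted shapes is present at this height, so the result so far is unchanged — boundary = 29.82 mm. So its perimeter = 29.82 mm. Layer 166 is larger (67.00 vs 29.82 mm).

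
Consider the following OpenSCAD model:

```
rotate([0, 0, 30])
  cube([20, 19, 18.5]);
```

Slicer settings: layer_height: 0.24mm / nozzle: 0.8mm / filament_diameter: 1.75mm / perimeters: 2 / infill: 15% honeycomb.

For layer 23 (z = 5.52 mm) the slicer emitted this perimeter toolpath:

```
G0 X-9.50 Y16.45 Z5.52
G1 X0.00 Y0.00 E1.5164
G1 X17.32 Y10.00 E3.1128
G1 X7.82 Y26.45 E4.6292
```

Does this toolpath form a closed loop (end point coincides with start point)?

no

Start point (G0): (-9.50, 16.45). End point (last G1): the path does not return to the start — open.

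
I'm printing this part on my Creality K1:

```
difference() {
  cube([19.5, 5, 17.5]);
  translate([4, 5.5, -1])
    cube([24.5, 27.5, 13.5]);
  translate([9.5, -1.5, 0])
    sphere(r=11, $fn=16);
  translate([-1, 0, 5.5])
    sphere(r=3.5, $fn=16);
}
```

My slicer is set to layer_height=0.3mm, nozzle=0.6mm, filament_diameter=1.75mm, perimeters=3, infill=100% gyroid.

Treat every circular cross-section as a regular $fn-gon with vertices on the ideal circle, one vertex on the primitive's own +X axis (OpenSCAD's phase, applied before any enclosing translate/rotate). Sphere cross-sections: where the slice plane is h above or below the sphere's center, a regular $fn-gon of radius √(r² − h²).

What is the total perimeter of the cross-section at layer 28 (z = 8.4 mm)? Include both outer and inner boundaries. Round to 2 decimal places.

42.51 mm

At z = 8.4 mm: the 19.5×5 cube contributes its full rectangle (perimeter 49.00 mm); the 24.5×27.5 cube at (4, 5.5) contributes its full rectangle (perimeter 104.00 mm); the sphere at (9.5, -1.5): section is a regular 16-gon, circumradius = √(r²−h²) = √(11²−8.4²) = 7.102 (perimeter = 2·16·7.102·sin(180°/16) = 44.34 mm); the r=3.5 sphere at (-1, 0) slices to a regular 16-gon of circumradius 1.960 (√(r²−h²) with h=2.9 from center) (perimeter = 2·16·1.960·sin(180°/16) = 12.23 mm); Subtracting the remaining from the first: starting from the 19.5×5 cube, the 24.5×27.5 cube at (4, 5.5) misses the remaining region (no effect); the r=11 sphere at (9.5, -1.5) partially overlaps it — only the 54.54 mm² overlap (of its 154.42 mm²) is removed, clipping the outline; the r=3.5 sphere at (-1, 0) partially overlaps it — only the 1.09 mm² overlap (of its 11.76 mm²) is removed, clipping the outline — boundary = 42.51 mm. Overall, the cross-section has 2 separate islands. Total boundary length (outer) = 42.51 mm.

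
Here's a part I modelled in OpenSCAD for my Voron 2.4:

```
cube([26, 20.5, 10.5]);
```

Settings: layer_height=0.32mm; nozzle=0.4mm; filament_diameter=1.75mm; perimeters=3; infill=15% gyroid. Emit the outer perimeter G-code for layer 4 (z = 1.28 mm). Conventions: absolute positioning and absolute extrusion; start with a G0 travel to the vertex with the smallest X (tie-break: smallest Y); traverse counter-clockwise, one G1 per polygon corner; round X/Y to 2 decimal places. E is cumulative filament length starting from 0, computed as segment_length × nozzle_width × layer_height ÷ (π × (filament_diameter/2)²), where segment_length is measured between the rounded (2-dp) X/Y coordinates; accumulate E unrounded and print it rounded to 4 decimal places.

G0 X0.00 Y0.00 Z1.28
G1 X26.00 Y0.00 E1.3836
G1 X26.00 Y20.50 E2.4746
G1 X0.00 Y20.50 E3.8582
G1 X0.00 Y0.00 E4.9491

At z = 1.28 mm: the cube (footprint 26×20.5) is included at this height. The outline is a single polygon with 4 vertices. Extrusion per mm of travel: 0.4 × 0.32 / (π × 0.875²) = 0.053216. Accumulating E over each segment gives final E = 4.9491.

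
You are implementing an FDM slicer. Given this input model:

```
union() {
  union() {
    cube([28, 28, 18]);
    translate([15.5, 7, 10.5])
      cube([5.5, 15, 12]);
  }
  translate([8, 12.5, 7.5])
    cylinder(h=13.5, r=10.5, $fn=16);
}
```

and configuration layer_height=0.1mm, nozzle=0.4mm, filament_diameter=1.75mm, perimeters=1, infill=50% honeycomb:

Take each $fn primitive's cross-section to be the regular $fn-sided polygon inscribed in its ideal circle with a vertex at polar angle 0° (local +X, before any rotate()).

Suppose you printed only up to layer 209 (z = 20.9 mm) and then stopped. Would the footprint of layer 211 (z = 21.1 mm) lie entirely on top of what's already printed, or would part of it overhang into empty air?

Compare the two slices. At z = 20.9: the cube does not reach this height (z outside [0, 18]); the cube at (15.5, 7) (footprint 5.5×15) is included at this height (area 82.50 mm²); Combining (union): only the 5.5×15 cube at (15.5, 7) is present, so the union is just that shape — area = 82.50 mm²; the r=10.5 cylinder at (8, 12.5) gives a regular 16-gon of circumradius 10.5 (constant along its height) (area = (16/2)·10.500²·sin(360°/16) = 337.53 mm²); Merging all regions: the regions partially overlap — summed areas 420.03 mm² minus the doubly-counted overlap 27.05 mm² gives 392.98 mm² — area = 392.98 mm². At z = 21.1: the cube is absent (z outside [0, 18]); the cube at (15.5, 7) (footprint 5.5×15) is included at this height (area 82.50 mm²); Combining (union): only the 5.5×15 cube at (15.5, 7) is present, so the union is just that shape — area = 82.50 mm²; the cylinder at (8, 12.5) does not reach this height (z outside [7.5, 21]); Merging all regions: only the result so far is present, so the union is just that shape — area = 82.50 mm². Checking containment: the cross-section at z = 21.1 is a subset of the cross-section at z = 20.9.

entirely on top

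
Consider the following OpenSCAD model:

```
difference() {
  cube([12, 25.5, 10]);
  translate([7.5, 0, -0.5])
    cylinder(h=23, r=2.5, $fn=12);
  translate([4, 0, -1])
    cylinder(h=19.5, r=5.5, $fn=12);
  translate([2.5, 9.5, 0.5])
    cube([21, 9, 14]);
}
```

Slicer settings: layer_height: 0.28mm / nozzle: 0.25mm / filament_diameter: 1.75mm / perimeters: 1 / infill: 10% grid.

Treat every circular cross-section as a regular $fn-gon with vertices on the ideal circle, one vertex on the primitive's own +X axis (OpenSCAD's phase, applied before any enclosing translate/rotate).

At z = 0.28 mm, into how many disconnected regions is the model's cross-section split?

1

At z = 0.28 mm: the cube (footprint 12×25.5) is included at this height; the cylinder at (7.5, 0): section is a regular 12-gon, circumradius r=2.5; the cylinder at (4, 0): section is a regular 12-gon, circumradius r=5.5; the cube at (2.5, 9.5) is not intersected at this z (z outside [0.5, 14.5]); Subtracting the remaining from the first: starting from the 12×25.5 cube, the r=2.5 cylinder at (7.5, 0) partially overlaps it — only the 9.38 mm² overlap (of its 18.75 mm²) is removed, clipping the outline; the r=5.5 cylinder at (4, 0) partially overlaps it — only the 33.39 mm² overlap (of its 90.75 mm²) is removed, clipping the outline — 1 connected region. The result has 1 disconnected region.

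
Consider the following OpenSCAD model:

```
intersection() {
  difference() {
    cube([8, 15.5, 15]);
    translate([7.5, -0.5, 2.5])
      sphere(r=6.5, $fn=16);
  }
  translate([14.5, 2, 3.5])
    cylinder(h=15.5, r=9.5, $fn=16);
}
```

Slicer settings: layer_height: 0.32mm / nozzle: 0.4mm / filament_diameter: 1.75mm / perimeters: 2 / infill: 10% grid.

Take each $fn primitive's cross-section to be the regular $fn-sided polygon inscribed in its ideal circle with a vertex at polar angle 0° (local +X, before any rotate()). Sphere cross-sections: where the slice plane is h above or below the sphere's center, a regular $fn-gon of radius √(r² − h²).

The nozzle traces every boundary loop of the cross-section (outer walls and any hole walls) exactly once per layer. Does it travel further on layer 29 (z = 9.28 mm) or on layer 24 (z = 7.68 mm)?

Layer 29 (z = 9.28): the cube is present — its section is the full 8×15.5 rectangle (perimeter 47.00 mm); the sphere at (7.5, -0.5) does not reach this height (|z−center|=6.780 > r=6.5); Subtracting the remaining from the first: none of the subtracted shapes is present at this height, so the 8×15.5 cube is unchanged — boundary = 47.00 mm; the cylinder at (14.5, 2): section is a regular 16-gon, circumradius r=9.5 (perimeter = 2·16·9.500·sin(180°/16) = 59.31 mm); After intersecting: the r=9.5 cylinder at (14.5, 2) partially overlaps the result so far; clipping to the common part keeps 19.05 mm² — boundary = 21.18 mm. So its perimeter = 21.18 mm. Layer 24 (z = 7.68): the cube is present — its section is the full 8×15.5 rectangle (perimeter 47.00 mm); the r=6.5 sphere at (7.5, -0.5) contributes a regular 16-gon of circumradius √(6.5²−5.18²) = 3.927 (perimeter = 2·16·3.927·sin(180°/16) = 24.51 mm); Taking the first minus the rest: starting from the 8×15.5 cube, the r=6.5 sphere at (7.5, -0.5) partially overlaps it — only the 11.55 mm² overlap (of its 47.20 mm²) is removed, clipping the outline — boundary = 45.47 mm; the cylinder at (14.5, 2): section is a regular 16-gon, circumradius r=9.5 (perimeter = 2·16·9.500·sin(180°/16) = 59.31 mm); Taking the intersection: the r=9.5 cylinder at (14.5, 2) partially overlaps that combined region; clipping to the common part keeps 10.08 mm² — boundary = 15.78 mm. So its perimeter = 15.78 mm. Layer 29 is larger (21.18 vs 15.78 mm).

layer 29 (z = 9.28 mm)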